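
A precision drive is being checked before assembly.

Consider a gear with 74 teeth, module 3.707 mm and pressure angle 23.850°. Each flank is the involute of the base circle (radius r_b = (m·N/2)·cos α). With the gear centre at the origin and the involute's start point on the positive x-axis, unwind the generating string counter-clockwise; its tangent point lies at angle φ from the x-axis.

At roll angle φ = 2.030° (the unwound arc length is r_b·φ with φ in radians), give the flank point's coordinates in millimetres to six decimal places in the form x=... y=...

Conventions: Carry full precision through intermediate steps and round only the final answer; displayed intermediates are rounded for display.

x=125.525315 y=0.001860

single-mesh involute tooth geometry (74T wheel at module 3.707)
pitch radius r_p = m·N/2 = 3.707·74/2 = 137.159000
base radius r_b = r_p·cos α = 137.159000·cos 23.850° = 125.446603
roll angle φ = 2.030° = 0.03543018 rad
x = r_b·(cos φ + φ·sin φ) = 125.525315
y = r_b·(sin φ − φ·cos φ) = 0.001860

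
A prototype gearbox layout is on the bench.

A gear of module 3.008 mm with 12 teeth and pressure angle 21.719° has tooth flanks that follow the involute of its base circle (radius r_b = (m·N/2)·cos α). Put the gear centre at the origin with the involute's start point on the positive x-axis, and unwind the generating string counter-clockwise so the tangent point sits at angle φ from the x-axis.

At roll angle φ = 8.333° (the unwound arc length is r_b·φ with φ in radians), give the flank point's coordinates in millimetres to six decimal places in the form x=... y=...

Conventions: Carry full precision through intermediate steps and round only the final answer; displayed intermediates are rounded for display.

single-mesh involute tooth geometry (12T wheel at module 3.008)
pitch radius r_p = m·N/2 = 3.008·12/2 = 18.048000
base radius r_b = r_p·cos α = 18.048000·cos 21.719° = 16.766771
roll angle φ = 8.333° = 0.14543829 rad
x = r_b·(cos φ + φ·sin φ) = 16.943162
y = r_b·(sin φ − φ·cos φ) = 0.017157

x=16.943162 y=0.017157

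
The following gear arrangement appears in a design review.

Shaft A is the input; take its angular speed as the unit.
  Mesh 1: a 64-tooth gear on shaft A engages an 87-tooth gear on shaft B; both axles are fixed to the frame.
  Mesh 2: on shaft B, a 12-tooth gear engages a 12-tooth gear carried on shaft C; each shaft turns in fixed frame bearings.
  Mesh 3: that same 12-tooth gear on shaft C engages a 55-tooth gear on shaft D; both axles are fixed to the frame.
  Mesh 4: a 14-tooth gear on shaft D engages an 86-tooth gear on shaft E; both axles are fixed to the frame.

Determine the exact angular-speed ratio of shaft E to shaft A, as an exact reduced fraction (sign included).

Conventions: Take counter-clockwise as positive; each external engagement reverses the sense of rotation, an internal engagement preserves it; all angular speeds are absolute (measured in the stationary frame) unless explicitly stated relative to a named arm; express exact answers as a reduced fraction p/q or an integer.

1792/68585

class = fixed-axis compound train [4 meshes; 4 ratios multiply, 4 sense flips]
mesh 1 [64T→87T]: running ratio 64/87, sense −
mesh 2 [12T→12T]: running ratio 64/87, sense +
mesh 3 [12T→55T]: running ratio 256/1595, sense −
mesh 4 [14T→86T]: running ratio 1792/68585, sense +
ω_out/ω_in = 1792/68585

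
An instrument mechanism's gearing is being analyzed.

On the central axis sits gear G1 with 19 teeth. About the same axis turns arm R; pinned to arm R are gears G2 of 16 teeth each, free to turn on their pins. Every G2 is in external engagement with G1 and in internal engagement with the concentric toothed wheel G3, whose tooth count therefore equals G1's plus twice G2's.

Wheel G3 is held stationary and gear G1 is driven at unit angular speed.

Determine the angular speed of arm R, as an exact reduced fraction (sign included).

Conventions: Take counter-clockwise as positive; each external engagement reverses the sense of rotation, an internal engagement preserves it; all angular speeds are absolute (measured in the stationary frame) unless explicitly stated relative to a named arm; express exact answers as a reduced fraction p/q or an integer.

19/70

topology: planetary set — G1 19T / G2 16T / G3 51T, arm = carrier (Willis)
ring teeth: 19 + 2·16 = 51
19(ω_sun−ω_arm) = −51(ω_ring−ω_arm),  ω_ring = 0, ω_sun = 1
19(1−ω_arm) = −51(0−ω_arm)  ⇒  70·ω_arm = 19  ⇒  ω_arm = 19/70
exact speed ratio = 19/70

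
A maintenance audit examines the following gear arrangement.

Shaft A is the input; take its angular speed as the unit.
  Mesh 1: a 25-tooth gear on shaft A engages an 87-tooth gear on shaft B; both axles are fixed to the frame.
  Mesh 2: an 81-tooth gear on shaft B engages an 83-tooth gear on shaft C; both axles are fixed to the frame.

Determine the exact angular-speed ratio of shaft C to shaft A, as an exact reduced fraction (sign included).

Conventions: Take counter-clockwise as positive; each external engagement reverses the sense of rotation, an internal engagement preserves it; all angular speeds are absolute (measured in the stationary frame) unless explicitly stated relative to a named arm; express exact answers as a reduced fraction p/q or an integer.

class = fixed-axis compound train [2 meshes; 2 ratios multiply, 2 sense flips]
mesh 1 [25T→87T]: running ratio 25/87, sense −
mesh 2 [81T→83T]: running ratio 675/2407, sense +
ω_out/ω_in = 675/2407

675/2407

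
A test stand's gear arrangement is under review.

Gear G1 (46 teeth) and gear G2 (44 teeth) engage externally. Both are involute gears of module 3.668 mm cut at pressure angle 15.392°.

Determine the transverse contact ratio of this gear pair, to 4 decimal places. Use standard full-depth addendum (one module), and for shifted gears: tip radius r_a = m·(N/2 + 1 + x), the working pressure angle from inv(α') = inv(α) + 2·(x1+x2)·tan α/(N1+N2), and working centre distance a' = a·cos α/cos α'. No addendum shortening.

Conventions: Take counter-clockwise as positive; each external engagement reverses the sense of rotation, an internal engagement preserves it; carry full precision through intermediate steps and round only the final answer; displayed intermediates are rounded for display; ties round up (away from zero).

2.0236

single-mesh involute tooth geometry (46T engaging 44T at module 3.668)
base radii: r_b1 = 81.338072, r_b2 = 77.801634
tip radii: r_a1 = 88.032000, r_a2 = 84.364000
no profile shift: α' = α, a' = a
action lengths: √(r_a1²−r_b1²) = 33.671220, √(r_a2²−r_b2²) = 32.621929
base pitch p_b = π·m·cos α = 11.110047
CR = (33.671220 + 32.621929 − 165.060000·sin 15.39200°)/11.110047 = 2.023635
contact ratio ≈ 2.0236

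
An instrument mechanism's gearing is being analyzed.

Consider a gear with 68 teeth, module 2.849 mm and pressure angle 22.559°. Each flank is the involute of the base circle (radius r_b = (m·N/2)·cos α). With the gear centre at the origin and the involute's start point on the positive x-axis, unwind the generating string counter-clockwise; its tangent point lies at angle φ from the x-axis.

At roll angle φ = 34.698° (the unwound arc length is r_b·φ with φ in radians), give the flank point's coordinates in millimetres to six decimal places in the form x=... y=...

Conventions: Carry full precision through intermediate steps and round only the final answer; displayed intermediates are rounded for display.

x=104.384128 y=6.382833

recognized (one wheel, involute flank): single-mesh tooth geometry, m = 2.849, N = 68
pitch radius r_p = m·N/2 = 2.849·68/2 = 96.866000
base radius r_b = r_p·cos α = 96.866000·cos 22.559° = 89.454296
roll angle φ = 34.698° = 0.60559434 rad
x = r_b·(cos φ + φ·sin φ) = 104.384128
y = r_b·(sin φ − φ·cos φ) = 6.382833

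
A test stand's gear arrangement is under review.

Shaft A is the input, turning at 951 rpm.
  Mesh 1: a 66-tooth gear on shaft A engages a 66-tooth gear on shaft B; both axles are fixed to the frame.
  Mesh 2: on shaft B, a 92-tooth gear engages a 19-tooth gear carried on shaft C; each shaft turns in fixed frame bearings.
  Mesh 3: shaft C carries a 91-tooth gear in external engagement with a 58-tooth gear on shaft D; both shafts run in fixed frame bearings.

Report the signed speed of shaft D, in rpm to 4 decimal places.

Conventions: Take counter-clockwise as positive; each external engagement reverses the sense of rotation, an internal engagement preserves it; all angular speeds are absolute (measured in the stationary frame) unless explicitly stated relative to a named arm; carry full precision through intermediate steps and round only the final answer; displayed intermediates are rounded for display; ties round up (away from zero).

recognized (4 fixed axles, 3 meshes): fixed-axis compound train
mesh 1 [66T→66T]: ω = 951.0000×66/66 = 951.0000 rpm, sense flips to −
mesh 2 [92T→19T]: ω = 951.0000×92/19 = 4604.8421 rpm, sense flips to +
mesh 3 [91T→58T]: ω = 4604.8421×91/58 = 7224.8385 rpm, sense flips to −
signed output speed = -7224.8385 rpm

-7224.8385 rpm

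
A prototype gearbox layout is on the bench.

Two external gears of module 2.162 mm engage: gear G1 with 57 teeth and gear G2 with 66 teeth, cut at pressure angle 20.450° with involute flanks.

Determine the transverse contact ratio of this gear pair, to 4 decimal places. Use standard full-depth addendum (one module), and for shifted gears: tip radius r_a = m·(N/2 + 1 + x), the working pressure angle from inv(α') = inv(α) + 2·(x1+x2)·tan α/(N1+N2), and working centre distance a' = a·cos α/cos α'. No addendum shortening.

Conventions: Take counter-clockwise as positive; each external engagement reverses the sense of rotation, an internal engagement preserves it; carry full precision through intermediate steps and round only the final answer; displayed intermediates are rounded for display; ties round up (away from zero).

1.7627

recognized (one external pair, fixed centres): single-mesh tooth geometry, m = 2.162, N1 = 57, N2 = 66
base radii: r_b1 = 57.733739, r_b2 = 66.849593
tip radii: r_a1 = 63.779000, r_a2 = 73.508000
no profile shift: α' = α, a' = a
action lengths: √(r_a1²−r_b1²) = 27.103066, √(r_a2²−r_b2²) = 30.570541
base pitch p_b = π·m·cos α = 6.364066
CR = (27.103066 + 30.570541 − 132.963000·sin 20.45000°)/6.364066 = 1.762660
contact ratio ≈ 1.7627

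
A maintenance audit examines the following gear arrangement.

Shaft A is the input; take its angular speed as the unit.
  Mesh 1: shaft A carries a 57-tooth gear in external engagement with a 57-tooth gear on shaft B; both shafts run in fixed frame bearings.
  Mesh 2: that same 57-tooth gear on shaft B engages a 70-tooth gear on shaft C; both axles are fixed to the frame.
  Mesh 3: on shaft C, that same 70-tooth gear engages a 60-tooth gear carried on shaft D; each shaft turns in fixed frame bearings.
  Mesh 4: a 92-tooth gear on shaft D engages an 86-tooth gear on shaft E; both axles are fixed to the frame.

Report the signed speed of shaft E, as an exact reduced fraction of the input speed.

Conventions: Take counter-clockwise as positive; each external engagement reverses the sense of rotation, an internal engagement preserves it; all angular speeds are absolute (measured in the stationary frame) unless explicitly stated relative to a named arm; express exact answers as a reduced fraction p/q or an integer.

437/430

4-mesh fixed-axis compound train (all bearings frame-fixed)
mesh 1 [57T→57T]: |ω|/ω_in = 1×57/57 = 1, sense flips to −
mesh 2 [57T→70T]: |ω|/ω_in = 1×57/70 = 57/70, sense flips to +
mesh 3 [70T→60T]: |ω|/ω_in = (57/70)×70/60 = 19/20, sense flips to −
mesh 4 [92T→86T]: |ω|/ω_in = (19/20)×92/86 = 437/430, sense flips to +
signed output speed (× input speed) = 437/430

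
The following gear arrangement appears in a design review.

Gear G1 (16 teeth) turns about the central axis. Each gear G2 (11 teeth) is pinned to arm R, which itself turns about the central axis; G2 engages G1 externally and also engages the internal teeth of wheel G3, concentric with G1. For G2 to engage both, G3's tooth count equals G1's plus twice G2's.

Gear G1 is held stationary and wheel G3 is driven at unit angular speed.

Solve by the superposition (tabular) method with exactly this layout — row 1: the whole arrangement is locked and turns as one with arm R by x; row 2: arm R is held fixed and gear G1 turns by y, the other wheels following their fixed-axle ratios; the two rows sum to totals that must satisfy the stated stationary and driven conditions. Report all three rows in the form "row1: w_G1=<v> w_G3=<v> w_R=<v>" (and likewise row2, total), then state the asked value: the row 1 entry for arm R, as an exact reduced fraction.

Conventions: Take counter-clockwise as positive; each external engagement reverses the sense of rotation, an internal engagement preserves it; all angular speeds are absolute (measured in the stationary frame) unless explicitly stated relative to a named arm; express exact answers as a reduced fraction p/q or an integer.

row1: w_G1=19/27 w_G3=19/27 w_R=19/27
row2: w_G1=-19/27 w_G3=8/27 w_R=0
total: w_G1=0 w_G3=1 w_R=19/27
asked value: 19/27

recognized (axles ride arm R): planetary set, 16/11/38 teeth
row 1 (train locked, turned with arm): all members turn x
row 2 (arm held, sun turns y): ω_ring = −(16/38)·y, ω_arm = 0
boundary: total ω_sun = x + y = 0 and total ω_ring = x − (16/38)·y = 1  ⇒  y = -19/27, x = 19/27
row 2 ring = −(16/38)·(-19/27) = 8/27
totals (row 1 + row 2): sun 19/27 + (-19/27) = 0, ring 19/27 + 8/27 = 1, arm 19/27 + 0 = 19/27
asked cell (row1, arm) = 19/27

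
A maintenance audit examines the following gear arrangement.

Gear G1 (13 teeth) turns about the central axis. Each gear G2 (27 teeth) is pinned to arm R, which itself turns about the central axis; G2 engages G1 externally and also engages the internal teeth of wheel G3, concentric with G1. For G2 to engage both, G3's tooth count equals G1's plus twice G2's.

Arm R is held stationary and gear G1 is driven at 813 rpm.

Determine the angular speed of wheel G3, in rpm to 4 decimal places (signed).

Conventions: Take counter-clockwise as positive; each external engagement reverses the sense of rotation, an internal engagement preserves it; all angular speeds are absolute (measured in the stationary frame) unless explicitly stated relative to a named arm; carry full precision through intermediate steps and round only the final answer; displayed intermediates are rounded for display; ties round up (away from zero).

recognized (axles ride arm R): planetary set, 13/27/67 teeth
normalise by the input: solve with ω_sun = 1, then scale by 813 rpm
ring teeth: 13 + 2·27 = 67
13(ω_sun−ω_arm) = −67(ω_ring−ω_arm),  ω_arm = 0, ω_sun = 1
ω_ring = 0 − (13/67)(1−0) = -13/67
scale: ω_ring = -13/67 × 813 rpm = -157.7463 rpm

-157.7463 rpm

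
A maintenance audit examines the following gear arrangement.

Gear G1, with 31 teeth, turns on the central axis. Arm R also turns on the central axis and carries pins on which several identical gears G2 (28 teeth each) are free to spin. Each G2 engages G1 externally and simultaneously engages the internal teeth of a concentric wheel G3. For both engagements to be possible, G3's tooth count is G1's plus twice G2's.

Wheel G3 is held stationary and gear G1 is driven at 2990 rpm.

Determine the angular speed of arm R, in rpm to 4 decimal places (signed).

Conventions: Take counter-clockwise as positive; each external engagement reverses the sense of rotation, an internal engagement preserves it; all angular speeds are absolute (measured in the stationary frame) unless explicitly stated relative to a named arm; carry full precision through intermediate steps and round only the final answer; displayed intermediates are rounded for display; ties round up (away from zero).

topology: planetary set — G1 31T / G2 28T / G3 87T, arm = carrier (Willis)
normalise by the input: solve with ω_sun = 1, then scale by 2990 rpm
ring teeth: 31 + 2·28 = 87
31(ω_sun−ω_arm) = −87(ω_ring−ω_arm),  ω_ring = 0, ω_sun = 1
31(1−ω_arm) = −87(0−ω_arm)  ⇒  118·ω_arm = 31  ⇒  ω_arm = 31/118
scale: ω_arm = 31/118 × 2990 rpm = +785.5085 rpm

+785.5085 rpm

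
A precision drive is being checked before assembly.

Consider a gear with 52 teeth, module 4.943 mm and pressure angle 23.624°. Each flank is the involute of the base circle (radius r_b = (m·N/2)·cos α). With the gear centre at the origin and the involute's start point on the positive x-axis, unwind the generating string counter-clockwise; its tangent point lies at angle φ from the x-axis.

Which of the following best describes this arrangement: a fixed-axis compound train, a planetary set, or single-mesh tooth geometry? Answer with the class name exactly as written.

single-mesh tooth geometry

class = single-mesh tooth geometry [base-circle involute, m = 4.943, 52T]
classification: single-mesh tooth geometry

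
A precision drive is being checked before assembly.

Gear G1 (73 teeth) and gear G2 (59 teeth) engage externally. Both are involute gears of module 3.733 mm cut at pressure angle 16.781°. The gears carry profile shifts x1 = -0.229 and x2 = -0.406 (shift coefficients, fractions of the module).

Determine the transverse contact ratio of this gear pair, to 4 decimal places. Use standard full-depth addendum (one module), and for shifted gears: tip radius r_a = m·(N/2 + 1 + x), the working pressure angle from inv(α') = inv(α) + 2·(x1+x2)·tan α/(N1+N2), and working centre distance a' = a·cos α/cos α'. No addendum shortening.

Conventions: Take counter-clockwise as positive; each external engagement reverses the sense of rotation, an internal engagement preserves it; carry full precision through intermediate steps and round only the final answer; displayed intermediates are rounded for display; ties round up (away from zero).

2.2545

topology: single-mesh involute geometry — m = 3.733, 73T/59T pair
base radii: r_b1 = 130.452142, r_b2 = 105.433923
tip radii: r_a1 = 139.132643, r_a2 = 112.340902
inv(α') = inv(16.781°) + 2·(-0.229-0.406)·tan α/(73+59) = 0.00577096  ⇒  α' = 14.69106°
a' = a·cos α / cos α' = 246.3780·cos 16.781°/cos 14.69106° = 243.858450
action lengths: √(r_a1²−r_b1²) = 48.374901, √(r_a2²−r_b2²) = 38.783581
base pitch p_b = π·m·cos α = 11.228150
CR = (48.374901 + 38.783581 − 243.858450·sin 14.69106°)/11.228150 = 2.254535
contact ratio ≈ 2.2545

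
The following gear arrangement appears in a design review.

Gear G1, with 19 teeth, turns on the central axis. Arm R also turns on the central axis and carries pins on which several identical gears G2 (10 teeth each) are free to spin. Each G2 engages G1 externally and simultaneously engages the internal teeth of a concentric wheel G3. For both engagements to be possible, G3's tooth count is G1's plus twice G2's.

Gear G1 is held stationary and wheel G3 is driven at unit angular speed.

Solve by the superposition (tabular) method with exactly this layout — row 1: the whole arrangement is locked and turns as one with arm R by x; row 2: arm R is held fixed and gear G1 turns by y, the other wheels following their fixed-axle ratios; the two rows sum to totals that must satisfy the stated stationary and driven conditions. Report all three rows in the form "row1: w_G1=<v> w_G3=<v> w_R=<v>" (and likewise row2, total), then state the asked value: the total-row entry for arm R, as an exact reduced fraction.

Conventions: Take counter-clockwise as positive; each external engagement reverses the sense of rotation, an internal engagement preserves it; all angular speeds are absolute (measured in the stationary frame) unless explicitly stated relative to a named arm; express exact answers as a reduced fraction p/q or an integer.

recognized (axles ride arm R): planetary set, 19/10/39 teeth
row 1: whole set turns with the arm by x
superposition row 2 [arm held]: sun y, ring −(19/39)·y, arm 0
boundary: total ω_sun = x + y = 0 and total ω_ring = x − (19/39)·y = 1  ⇒  y = -39/58, x = 39/58
row 2 ring = −(19/39)·(-39/58) = 19/58
totals (row 1 + row 2): sun 39/58 + (-39/58) = 0, ring 39/58 + 19/58 = 1, arm 39/58 + 0 = 39/58
asked cell (total, arm) = 39/58

row1: w_G1=39/58 w_G3=39/58 w_R=39/58
row2: w_G1=-39/58 w_G3=19/58 w_R=0
total: w_G1=0 w_G3=1 w_R=39/58
asked value: 39/58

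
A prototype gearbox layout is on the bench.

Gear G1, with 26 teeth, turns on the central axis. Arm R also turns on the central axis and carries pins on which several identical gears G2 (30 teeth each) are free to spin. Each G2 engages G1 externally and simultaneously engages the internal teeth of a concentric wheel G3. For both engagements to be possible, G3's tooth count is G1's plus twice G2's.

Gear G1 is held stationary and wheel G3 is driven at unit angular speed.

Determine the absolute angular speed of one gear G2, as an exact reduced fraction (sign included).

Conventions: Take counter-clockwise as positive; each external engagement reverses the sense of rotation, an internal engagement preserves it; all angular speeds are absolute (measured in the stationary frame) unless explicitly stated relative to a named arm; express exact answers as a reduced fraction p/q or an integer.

topology: planetary set — G1 26T / G2 30T / G3 86T, arm = carrier (Willis)
ring teeth: 26 + 2·30 = 86
26(ω_sun−ω_arm) = −86(ω_ring−ω_arm),  ω_sun = 0, ω_ring = 1
26(0−ω_arm) = −86(1−ω_arm)  ⇒  112·ω_arm = 86  ⇒  ω_arm = 43/56
sun–planet mesh: 26·(0−43/56) = −30·(ω_p−ω_arm)  ⇒  ω_p−ω_arm = 559/840
ω_p = 43/56 + 559/840 = 43/30
exact speed ratio = 43/30

43/30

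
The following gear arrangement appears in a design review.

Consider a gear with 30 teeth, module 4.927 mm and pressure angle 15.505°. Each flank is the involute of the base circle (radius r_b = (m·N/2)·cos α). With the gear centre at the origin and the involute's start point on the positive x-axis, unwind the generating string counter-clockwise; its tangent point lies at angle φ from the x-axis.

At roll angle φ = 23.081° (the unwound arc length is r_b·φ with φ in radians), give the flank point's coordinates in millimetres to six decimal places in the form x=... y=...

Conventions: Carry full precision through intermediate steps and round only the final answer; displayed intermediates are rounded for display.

x=76.761463 y=1.526808

recognized (one wheel, involute flank): single-mesh tooth geometry, m = 4.927, N = 30
pitch radius r_p = m·N/2 = 4.927·30/2 = 73.905000
base radius r_b = r_p·cos α = 73.905000·cos 15.505° = 71.215385
roll angle φ = 23.081° = 0.40283944 rad
x = r_b·(cos φ + φ·sin φ) = 76.761463
y = r_b·(sin φ − φ·cos φ) = 1.526808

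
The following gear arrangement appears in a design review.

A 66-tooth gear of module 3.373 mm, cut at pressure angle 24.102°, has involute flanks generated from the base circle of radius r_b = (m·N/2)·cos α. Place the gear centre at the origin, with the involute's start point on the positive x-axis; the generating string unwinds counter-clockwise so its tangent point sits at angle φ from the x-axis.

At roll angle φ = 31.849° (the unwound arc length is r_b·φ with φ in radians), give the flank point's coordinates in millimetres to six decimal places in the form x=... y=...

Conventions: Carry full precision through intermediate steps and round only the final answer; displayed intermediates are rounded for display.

single-mesh involute tooth geometry (66T wheel at module 3.373)
pitch radius r_p = m·N/2 = 3.373·66/2 = 111.309000
base radius r_b = r_p·cos α = 111.309000·cos 24.102° = 101.605073
roll angle φ = 31.849° = 0.55586991 rad
x = r_b·(cos φ + φ·sin φ) = 116.110672
y = r_b·(sin φ − φ·cos φ) = 5.639421

x=116.110672 y=5.639421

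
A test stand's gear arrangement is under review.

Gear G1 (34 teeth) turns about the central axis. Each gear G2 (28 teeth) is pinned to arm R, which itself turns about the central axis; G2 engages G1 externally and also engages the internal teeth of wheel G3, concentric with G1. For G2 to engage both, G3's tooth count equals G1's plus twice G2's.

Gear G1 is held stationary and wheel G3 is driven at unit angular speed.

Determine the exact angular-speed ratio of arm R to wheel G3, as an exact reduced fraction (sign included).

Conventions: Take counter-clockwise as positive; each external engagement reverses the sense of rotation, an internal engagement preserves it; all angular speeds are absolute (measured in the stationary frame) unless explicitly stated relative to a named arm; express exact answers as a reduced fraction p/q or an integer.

planetary set (34T centre, 28T on arm, 90T internal) — Willis relation
ring teeth: 34 + 2·28 = 90
34(ω_sun−ω_arm) = −90(ω_ring−ω_arm),  ω_sun = 0, ω_ring = 1
34(0−ω_arm) = −90(1−ω_arm)  ⇒  124·ω_arm = 90  ⇒  ω_arm = 45/62
ω_out/ω_in = 45/62

45/62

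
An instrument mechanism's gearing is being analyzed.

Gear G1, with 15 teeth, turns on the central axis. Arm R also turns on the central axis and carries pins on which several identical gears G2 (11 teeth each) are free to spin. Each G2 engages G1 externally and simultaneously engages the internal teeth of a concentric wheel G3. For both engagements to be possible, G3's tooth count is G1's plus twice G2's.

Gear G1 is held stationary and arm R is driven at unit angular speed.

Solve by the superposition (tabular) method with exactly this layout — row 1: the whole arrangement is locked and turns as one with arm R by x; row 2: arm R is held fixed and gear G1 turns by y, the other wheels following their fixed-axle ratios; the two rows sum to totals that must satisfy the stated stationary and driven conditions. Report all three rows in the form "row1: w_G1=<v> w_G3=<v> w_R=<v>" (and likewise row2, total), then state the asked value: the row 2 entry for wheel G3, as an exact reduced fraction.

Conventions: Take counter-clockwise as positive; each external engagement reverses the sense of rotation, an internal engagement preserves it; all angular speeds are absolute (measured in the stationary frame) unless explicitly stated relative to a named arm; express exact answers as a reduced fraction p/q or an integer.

row1: w_G1=1 w_G3=1 w_R=1
row2: w_G1=-1 w_G3=15/37 w_R=0
total: w_G1=0 w_G3=52/37 w_R=1
asked value: 15/37

recognized (axles ride arm R): planetary set, 15/11/37 teeth
superposition row 1 [locked train]: every member turns x
row 2 (arm held, sun turns y): ω_ring = −(15/37)·y, ω_arm = 0
boundary: total ω_sun = x + y = 0 and total ω_arm = x = 1  ⇒  y = -1, x = 1
row 2 ring = −(15/37)·(-1) = 15/37
totals (row 1 + row 2): sun 1 + (-1) = 0, ring 1 + 15/37 = 52/37, arm 1 + 0 = 1
asked cell (row2, ring) = 15/37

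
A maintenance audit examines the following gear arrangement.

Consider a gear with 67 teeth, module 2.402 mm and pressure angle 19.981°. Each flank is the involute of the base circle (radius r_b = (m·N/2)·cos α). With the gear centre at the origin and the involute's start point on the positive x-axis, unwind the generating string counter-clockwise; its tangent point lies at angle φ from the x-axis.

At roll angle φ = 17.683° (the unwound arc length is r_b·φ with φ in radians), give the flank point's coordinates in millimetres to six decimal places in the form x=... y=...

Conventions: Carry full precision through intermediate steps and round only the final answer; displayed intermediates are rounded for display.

topology: single-mesh involute geometry — m = 2.402, N = 67
pitch radius r_p = m·N/2 = 2.402·67/2 = 80.467000
base radius r_b = r_p·cos α = 80.467000·cos 19.981° = 75.623368
roll angle φ = 17.683° = 0.30862657 rad
x = r_b·(cos φ + φ·sin φ) = 79.139635
y = r_b·(sin φ − φ·cos φ) = 0.733994

x=79.139635 y=0.733994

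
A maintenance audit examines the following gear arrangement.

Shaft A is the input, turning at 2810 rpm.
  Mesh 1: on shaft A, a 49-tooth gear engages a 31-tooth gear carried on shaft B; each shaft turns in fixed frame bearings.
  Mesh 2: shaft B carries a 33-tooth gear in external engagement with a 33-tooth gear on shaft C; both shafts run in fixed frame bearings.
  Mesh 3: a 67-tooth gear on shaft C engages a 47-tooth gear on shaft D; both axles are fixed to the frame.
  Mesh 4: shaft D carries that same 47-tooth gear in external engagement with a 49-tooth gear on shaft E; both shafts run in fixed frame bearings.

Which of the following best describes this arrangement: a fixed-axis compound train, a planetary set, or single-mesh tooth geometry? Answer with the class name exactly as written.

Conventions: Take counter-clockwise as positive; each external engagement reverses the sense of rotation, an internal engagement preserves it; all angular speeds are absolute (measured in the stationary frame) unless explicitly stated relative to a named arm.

class = fixed-axis compound train [4 meshes; 4 ratios multiply, 4 sense flips]
classification: fixed-axis compound train

fixed-axis compound train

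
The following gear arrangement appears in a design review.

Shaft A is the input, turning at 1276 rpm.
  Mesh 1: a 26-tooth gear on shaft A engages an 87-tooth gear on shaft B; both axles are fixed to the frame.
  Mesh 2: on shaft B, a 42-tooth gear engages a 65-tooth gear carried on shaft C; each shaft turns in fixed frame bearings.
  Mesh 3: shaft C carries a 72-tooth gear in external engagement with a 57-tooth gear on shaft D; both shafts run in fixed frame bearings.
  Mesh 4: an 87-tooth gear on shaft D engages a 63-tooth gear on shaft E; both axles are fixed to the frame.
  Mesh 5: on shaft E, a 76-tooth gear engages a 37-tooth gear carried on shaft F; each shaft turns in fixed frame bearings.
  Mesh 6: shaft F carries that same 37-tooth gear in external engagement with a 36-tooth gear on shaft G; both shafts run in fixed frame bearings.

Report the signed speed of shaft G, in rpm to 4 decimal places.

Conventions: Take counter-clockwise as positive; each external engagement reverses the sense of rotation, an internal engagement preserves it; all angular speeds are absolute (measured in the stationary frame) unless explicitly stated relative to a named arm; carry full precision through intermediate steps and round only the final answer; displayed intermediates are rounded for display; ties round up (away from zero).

+907.3778 rpm

6-mesh fixed-axis compound train (all bearings frame-fixed)
mesh 1 [26T→87T]: ω = 1276.0000×26/87 = 381.3333 rpm, sense flips to −
mesh 2 [42T→65T]: ω = 381.3333×42/65 = 246.4000 rpm, sense flips to +
mesh 3 [72T→57T]: ω = 246.4000×72/57 = 311.2421 rpm, sense flips to −
mesh 4 [87T→63T]: ω = 311.2421×87/63 = 429.8105 rpm, sense flips to +
mesh 5 [76T→37T]: ω = 429.8105×76/37 = 882.8541 rpm, sense flips to −
mesh 6 [37T→36T]: ω = 882.8541×37/36 = 907.3778 rpm, sense flips to +
signed output speed = +907.3778 rpm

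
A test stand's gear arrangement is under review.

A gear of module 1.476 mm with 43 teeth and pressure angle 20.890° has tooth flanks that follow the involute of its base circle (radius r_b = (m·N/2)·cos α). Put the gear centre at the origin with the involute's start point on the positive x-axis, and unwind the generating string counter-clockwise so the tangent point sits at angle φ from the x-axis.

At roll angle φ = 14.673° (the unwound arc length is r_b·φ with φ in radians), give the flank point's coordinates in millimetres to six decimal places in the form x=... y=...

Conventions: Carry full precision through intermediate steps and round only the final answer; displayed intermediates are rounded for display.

class = single-mesh tooth geometry [base-circle involute, m = 1.476, 43T]
pitch radius r_p = m·N/2 = 1.476·43/2 = 31.734000
base radius r_b = r_p·cos α = 31.734000·cos 20.890° = 29.648020
roll angle φ = 14.673° = 0.25609216 rad
x = r_b·(cos φ + φ·sin φ) = 30.604344
y = r_b·(sin φ − φ·cos φ) = 0.164897

x=30.604344 y=0.164897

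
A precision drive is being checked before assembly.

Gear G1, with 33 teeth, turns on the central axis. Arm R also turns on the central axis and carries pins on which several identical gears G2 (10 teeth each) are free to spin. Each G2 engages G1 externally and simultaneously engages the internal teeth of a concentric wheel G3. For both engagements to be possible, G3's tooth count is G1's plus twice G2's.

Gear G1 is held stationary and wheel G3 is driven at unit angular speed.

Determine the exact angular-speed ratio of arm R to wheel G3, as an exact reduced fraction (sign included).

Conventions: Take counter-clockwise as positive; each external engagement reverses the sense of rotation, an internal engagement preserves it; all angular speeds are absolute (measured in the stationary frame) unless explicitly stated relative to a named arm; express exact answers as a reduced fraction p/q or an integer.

53/86

recognized (axles ride arm R): planetary set, 33/10/53 teeth
ring teeth: 33 + 2·10 = 53
33(ω_sun−ω_arm) = −53(ω_ring−ω_arm),  ω_sun = 0, ω_ring = 1
33(0−ω_arm) = −53(1−ω_arm)  ⇒  86·ω_arm = 53  ⇒  ω_arm = 53/86
ω_out/ω_in = 53/86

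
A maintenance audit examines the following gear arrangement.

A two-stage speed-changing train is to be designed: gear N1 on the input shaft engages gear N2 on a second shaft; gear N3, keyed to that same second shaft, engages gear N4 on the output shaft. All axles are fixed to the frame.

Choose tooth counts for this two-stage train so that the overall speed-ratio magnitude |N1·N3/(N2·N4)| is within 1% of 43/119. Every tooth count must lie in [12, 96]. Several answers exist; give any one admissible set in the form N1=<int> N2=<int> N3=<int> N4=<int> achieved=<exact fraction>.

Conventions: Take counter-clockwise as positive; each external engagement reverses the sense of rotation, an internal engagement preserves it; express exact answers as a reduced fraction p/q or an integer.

topology: fixed-axis compound train — 2 stages, target 43/119
target = 43/119 in lowest terms: an exact hit needs N1·N3 = k·43 and N2·N4 = k·119 for one integer k, every count in [12, 96]; additionally prefer no 1:1 stage (N1 ≠ N2, N3 ≠ N4)
k = 1…11: no 1:1-free in-range split of k·43 and k·119 into factor pairs; take k = 12
k = 12: N1·N3 = 516 = 12·43, N2·N4 = 1428 = 17·84
achieved = 12·43/(17·84) = 43/119; |achieved − target| = 0 ≤ 43/11900 ✓

N1=12 N2=17 N3=43 N4=84 achieved=43/119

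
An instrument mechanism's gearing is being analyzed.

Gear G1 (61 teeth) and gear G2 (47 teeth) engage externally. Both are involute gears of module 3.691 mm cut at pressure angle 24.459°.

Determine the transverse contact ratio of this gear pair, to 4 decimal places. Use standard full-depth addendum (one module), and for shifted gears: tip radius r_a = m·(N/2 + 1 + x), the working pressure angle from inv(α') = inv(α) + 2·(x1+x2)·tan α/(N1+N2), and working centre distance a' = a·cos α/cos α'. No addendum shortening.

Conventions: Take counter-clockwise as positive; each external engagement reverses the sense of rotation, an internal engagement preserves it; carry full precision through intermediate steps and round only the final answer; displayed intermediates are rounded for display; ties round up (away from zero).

1.5625

class = single-mesh tooth geometry [involute pair 61T × 47T, m = 3.691]
base radii: r_b1 = 102.472725, r_b2 = 78.954395
tip radii: r_a1 = 116.266500, r_a2 = 90.429500
no profile shift: α' = α, a' = a
action lengths: √(r_a1²−r_b1²) = 54.929405, √(r_a2²−r_b2²) = 44.087390
base pitch p_b = π·m·cos α = 10.555002
CR = (54.929405 + 44.087390 − 199.314000·sin 24.45900°)/10.555002 = 1.562523
contact ratio ≈ 1.5625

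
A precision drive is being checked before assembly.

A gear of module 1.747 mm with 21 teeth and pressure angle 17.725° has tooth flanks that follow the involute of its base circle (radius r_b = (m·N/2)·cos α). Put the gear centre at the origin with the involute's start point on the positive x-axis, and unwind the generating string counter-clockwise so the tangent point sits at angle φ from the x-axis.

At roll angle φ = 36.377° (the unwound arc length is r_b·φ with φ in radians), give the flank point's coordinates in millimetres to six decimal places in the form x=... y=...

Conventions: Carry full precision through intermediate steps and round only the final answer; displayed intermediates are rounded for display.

topology: single-mesh involute geometry — m = 1.747, N = 21
pitch radius r_p = m·N/2 = 1.747·21/2 = 18.343500
base radius r_b = r_p·cos α = 18.343500·cos 17.725° = 17.472711
roll angle φ = 36.377° = 0.63489842 rad
x = r_b·(cos φ + φ·sin φ) = 20.647284
y = r_b·(sin φ − φ·cos φ) = 1.431342

x=20.647284 y=1.431342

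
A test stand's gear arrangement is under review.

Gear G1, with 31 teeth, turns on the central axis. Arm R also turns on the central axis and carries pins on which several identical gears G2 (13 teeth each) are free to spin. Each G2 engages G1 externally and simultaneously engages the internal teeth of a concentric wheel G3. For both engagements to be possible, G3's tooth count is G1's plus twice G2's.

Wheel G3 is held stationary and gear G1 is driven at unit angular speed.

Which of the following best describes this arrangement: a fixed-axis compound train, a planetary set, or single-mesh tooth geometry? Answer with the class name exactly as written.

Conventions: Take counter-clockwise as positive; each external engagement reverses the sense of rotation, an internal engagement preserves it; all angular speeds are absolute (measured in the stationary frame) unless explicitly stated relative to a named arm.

planetary set (31T centre, 13T on arm, 57T internal) — Willis relation
classification: planetary set

planetary set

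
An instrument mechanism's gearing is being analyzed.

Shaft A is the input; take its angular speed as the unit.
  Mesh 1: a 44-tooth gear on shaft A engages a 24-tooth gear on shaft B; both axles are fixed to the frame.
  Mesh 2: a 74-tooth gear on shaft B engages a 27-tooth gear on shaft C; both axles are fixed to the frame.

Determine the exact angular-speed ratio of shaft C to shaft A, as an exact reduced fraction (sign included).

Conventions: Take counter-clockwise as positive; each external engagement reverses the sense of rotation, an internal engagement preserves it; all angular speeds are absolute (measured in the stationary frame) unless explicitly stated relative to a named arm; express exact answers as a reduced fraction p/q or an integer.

407/81

class = fixed-axis compound train [2 meshes; 2 ratios multiply, 2 sense flips]
mesh 1 [44T→24T]: running ratio 11/6, sense −
mesh 2 [74T→27T]: running ratio 407/81, sense +
ω_out/ω_in = 407/81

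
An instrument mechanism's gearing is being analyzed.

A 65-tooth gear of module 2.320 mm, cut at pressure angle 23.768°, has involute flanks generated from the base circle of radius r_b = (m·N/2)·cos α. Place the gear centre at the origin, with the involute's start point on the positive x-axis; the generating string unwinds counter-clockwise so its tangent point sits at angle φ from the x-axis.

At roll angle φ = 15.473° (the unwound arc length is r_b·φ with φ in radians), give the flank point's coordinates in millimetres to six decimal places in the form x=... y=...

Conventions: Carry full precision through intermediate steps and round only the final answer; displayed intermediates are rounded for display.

x=71.475501 y=0.449722

class = single-mesh tooth geometry [base-circle involute, m = 2.320, 65T]
pitch radius r_p = m·N/2 = 2.320·65/2 = 75.400000
base radius r_b = r_p·cos α = 75.400000·cos 23.768° = 69.004942
roll angle φ = 15.473° = 0.27005480 rad
x = r_b·(cos φ + φ·sin φ) = 71.475501
y = r_b·(sin φ − φ·cos φ) = 0.449722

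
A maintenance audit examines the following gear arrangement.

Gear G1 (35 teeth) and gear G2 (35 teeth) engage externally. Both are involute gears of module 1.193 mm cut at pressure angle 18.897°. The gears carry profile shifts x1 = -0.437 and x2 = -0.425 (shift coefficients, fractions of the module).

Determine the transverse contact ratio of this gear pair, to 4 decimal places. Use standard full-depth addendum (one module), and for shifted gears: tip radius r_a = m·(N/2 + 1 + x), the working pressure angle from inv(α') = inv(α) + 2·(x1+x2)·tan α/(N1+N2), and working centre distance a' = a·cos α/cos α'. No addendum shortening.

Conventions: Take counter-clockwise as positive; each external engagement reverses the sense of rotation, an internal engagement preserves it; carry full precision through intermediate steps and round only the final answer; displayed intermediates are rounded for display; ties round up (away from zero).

class = single-mesh tooth geometry [involute pair 35T × 35T, m = 1.193]
base radii: r_b1 = 19.752251, r_b2 = 19.752251
tip radii: r_a1 = 21.549159, r_a2 = 21.563475
inv(α') = inv(18.897°) + 2·(-0.437-0.425)·tan α/(35+35) = 0.00407236  ⇒  α' = 13.10338°
a' = a·cos α / cos α' = 41.7550·cos 18.897°/cos 13.10338° = 40.560596
action lengths: √(r_a1²−r_b1²) = 8.614803, √(r_a2²−r_b2²) = 8.650551
base pitch p_b = π·m·cos α = 3.545916
CR = (8.614803 + 8.650551 − 40.560596·sin 13.10338°)/3.545916 = 2.275832
contact ratio ≈ 2.2758

2.2758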